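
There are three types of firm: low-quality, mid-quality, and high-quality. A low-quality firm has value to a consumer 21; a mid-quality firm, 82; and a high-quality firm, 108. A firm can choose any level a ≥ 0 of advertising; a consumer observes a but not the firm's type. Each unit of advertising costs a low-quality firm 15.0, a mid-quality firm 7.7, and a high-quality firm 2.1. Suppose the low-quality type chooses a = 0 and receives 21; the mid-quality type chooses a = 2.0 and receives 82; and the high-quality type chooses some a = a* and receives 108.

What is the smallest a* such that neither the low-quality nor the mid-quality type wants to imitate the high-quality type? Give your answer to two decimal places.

Low-quality type (on-path payoff 21) won't mimic when 21 ≥ 108 − 15.0·a*, i.e. a* ≥ 5.80.
Mid-quality type (on-path payoff 82 − 7.7×2.0 = 66.6) won't mimic when 66.6 ≥ 108 − 7.7·a*, i.e. a* ≥ 5.38.
Both must hold, so a* = max(5.80, 5.38) = 5.80. The low-quality type's constraint binds.

5.80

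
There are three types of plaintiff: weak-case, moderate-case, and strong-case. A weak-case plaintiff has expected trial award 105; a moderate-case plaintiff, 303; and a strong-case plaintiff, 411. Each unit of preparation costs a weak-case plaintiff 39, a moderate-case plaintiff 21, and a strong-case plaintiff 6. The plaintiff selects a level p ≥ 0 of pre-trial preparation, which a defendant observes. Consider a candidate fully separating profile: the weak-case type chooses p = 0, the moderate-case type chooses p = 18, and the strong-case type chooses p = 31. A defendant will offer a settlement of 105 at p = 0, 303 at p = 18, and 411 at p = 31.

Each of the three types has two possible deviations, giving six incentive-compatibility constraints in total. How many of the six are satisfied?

5

Moderate-case (own payoff 303 − 21×18 = -75): to p=0 gives 105 → profitable ✗; to p=31 gives 411 − 21×31 = -240 → no gain ✓.
Strong-case (own payoff 411 − 6×31 = 225): to p=0 gives 105 → no gain ✓; to p=18 gives 303 − 6×18 = 195 → no gain ✓.
Weak-case (own payoff 105): to p=18 gives 303 − 39×18 = -399 → no gain ✓; to p=31 gives 411 − 39×31 = -798 → no gain ✓.
5 of the 6 constraints hold; not an equilibrium.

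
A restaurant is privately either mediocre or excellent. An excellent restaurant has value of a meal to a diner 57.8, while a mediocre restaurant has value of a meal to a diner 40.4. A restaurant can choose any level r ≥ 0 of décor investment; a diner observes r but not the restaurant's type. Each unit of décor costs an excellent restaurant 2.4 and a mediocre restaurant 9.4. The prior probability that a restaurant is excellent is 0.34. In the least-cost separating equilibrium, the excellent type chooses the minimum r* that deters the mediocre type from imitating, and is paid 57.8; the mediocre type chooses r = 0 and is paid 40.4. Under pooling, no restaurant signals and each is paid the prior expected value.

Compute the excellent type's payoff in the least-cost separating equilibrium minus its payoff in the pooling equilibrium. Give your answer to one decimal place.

7.0

Least-cost separating signal: r* solves 40.4 = 57.8 − 9.4·r*, so r* = (57.8 − 40.4)/9.4 ≈ 1.8511.
Excellent type's separating payoff: 57.8 − 2.4 × r* = 57.8 − 2.4 × (57.8 − 40.4)/9.4 = 57.8 − 41.76/9.4 ≈ 53.357.
Pooling payoff: 0.34 × 57.8 + 0.66 × 40.4 = 46.316.
Difference: 53.357 − 46.316 = 7.041, i.e. 7.0 to one decimal place.
The excellent type prefers to separate.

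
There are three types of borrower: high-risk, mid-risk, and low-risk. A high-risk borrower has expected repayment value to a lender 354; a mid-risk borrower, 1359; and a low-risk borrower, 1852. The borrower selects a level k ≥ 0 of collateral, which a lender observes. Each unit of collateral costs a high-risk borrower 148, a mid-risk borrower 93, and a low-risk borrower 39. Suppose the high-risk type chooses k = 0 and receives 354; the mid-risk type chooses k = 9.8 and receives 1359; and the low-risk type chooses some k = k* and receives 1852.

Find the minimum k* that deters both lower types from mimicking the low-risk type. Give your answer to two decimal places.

15.10

High-risk type (on-path payoff 354) won't mimic when 354 ≥ 1852 − 148·k*, i.e. k* ≥ 10.12.
Mid-risk type (on-path payoff 1359 − 93×9.8 = 447.6) won't mimic when 447.6 ≥ 1852 − 93·k*, i.e. k* ≥ 15.10.
Both must hold, so k* = max(10.12, 15.10) = 15.10. The mid-risk type's constraint binds.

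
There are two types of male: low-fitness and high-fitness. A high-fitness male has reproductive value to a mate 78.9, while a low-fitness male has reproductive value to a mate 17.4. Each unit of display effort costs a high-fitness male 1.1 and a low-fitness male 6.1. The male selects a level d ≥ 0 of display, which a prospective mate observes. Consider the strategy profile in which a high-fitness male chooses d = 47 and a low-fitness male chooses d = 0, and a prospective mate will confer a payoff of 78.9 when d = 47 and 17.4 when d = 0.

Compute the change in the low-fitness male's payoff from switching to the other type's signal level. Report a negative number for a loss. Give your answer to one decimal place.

-225.2

Playing d = 0 the low-fitness male receives 17.4.
Deviating to d = 47 brings payment 78.9 at cost 6.1 × 47 = 286.7, netting -207.8.
Gain from deviating: -207.8 − 17.4 = -225.2.
The gain is negative, so the low-fitness type's incentive-compatibility constraint is satisfied.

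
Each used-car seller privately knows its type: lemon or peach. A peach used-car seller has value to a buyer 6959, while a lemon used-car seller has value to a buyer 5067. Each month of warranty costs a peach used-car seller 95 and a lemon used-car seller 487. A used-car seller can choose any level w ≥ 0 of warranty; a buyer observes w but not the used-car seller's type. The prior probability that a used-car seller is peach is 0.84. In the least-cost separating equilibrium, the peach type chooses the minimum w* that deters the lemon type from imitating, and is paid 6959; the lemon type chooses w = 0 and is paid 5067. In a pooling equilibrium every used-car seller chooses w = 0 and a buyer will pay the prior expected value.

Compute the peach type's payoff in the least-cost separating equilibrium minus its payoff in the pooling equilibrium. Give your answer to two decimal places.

Least-cost separating signal: w* solves 5067 = 6959 − 487·w*, so w* = (6959 − 5067)/487 ≈ 3.8850.
Peach type's separating payoff: 6959 − 95 × w* = 6959 − 95 × (6959 − 5067)/487 = 6959 − 179740/487 ≈ 6589.9240.
Pooling payoff: 0.84 × 6959 + 0.16 × 5067 = 6656.28.
Difference: 6589.9240 − 6656.28 = -66.356, i.e. -66.36 to two decimal places.
The peach type would prefer the pooling outcome.

-66.36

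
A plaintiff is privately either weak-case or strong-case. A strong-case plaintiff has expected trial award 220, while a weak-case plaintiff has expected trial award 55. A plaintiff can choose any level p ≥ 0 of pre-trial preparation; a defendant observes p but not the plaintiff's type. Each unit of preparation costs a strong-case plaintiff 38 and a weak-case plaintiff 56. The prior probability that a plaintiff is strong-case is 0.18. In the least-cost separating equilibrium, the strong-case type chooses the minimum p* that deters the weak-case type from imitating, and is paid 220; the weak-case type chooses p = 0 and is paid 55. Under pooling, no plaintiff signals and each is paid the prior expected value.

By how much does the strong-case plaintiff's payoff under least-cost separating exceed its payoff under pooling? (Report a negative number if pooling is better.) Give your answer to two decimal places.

23.34

Least-cost separating signal: p* solves 55 = 220 − 56·p*, so p* = (220 − 55)/56 ≈ 2.9464.
Strong-case type's separating payoff: 220 − 38 × p* = 220 − 38 × (220 − 55)/56 = 220 − 6270/56 ≈ 108.0357.
Pooling payoff: 0.18 × 220 + 0.82 × 55 = 84.7.
Difference: 108.0357 − 84.7 = 23.3357, i.e. 23.34 to two decimal places.
The strong-case type prefers to separate.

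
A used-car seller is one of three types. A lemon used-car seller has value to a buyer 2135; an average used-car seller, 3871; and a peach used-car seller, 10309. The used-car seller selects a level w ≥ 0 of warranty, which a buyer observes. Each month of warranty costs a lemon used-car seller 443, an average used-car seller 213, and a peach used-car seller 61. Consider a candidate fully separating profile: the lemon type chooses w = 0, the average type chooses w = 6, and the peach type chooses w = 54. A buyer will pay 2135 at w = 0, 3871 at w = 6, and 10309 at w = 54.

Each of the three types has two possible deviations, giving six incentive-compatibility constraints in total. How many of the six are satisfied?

Lemon (own payoff 2135): to w=6 gives 3871 − 443×6 = 1213 → no gain ✓; to w=54 gives 10309 − 443×54 = -13613 → no gain ✓.
Average (own payoff 3871 − 213×6 = 2593): to w=0 gives 2135 → no gain ✓; to w=54 gives 10309 − 213×54 = -1193 → no gain ✓.
Peach (own payoff 10309 − 61×54 = 7015): to w=0 gives 2135 → no gain ✓; to w=6 gives 3871 − 61×6 = 3505 → no gain ✓.
6 of the 6 constraints hold; this profile is a separating equilibrium.

6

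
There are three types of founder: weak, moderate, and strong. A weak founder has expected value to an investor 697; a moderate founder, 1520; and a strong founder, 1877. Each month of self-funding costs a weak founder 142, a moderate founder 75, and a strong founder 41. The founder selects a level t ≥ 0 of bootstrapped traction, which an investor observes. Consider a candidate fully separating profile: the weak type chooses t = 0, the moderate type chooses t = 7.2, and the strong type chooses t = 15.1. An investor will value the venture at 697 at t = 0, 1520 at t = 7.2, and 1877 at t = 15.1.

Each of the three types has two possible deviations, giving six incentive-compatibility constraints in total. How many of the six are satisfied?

6

Moderate (own payoff 1520 − 75×7.2 = 980): to t=0 gives 697 → no gain ✓; to t=15.1 gives 1877 − 75×15.1 = 744.5 → no gain ✓.
Strong (own payoff 1877 − 41×15.1 = 1257.9): to t=0 gives 697 → no gain ✓; to t=7.2 gives 1520 − 41×7.2 = 1224.8 → no gain ✓.
Weak (own payoff 697): to t=7.2 gives 1520 − 142×7.2 = 497.6 → no gain ✓; to t=15.1 gives 1877 − 142×15.1 = -267.2 → no gain ✓.
6 of the 6 constraints hold; this profile is a separating equilibrium.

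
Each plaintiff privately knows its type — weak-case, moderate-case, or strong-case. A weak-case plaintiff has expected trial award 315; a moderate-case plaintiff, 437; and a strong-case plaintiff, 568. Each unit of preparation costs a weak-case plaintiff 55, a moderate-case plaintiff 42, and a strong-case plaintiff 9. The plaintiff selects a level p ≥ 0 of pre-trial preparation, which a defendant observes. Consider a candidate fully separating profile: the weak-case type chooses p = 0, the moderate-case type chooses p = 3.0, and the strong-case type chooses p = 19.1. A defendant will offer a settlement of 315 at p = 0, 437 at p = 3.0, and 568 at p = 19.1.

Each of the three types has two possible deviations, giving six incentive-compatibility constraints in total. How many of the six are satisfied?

4

Moderate-case (own payoff 437 − 42×3.0 = 311): to p=0 gives 315 → profitable ✗; to p=19.1 gives 568 − 42×19.1 = -234.2 → no gain ✓.
Strong-case (own payoff 568 − 9×19.1 = 396.1): to p=0 gives 315 → no gain ✓; to p=3.0 gives 437 − 9×3.0 = 410 → profitable ✗.
Weak-case (own payoff 315): to p=3.0 gives 437 − 55×3.0 = 272 → no gain ✓; to p=19.1 gives 568 − 55×19.1 = -482.5 → no gain ✓.
4 of the 6 constraints hold; not an equilibrium.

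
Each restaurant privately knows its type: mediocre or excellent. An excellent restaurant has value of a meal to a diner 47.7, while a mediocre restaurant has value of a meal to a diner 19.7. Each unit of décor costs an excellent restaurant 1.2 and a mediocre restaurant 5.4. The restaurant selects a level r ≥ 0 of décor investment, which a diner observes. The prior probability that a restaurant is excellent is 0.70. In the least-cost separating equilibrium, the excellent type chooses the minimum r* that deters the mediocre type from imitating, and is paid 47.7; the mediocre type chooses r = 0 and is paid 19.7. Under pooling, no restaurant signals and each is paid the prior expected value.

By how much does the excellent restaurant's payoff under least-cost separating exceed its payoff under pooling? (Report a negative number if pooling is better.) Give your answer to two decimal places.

2.18

Least-cost separating signal: r* solves 19.7 = 47.7 − 5.4·r*, so r* = (47.7 − 19.7)/5.4 ≈ 5.1852.
Excellent type's separating payoff: 47.7 − 1.2 × r* = 47.7 − 1.2 × (47.7 − 19.7)/5.4 = 47.7 − 33.6/5.4 ≈ 41.4778.
Pooling payoff: 0.70 × 47.7 + 0.30 × 19.7 = 39.3.
Difference: 41.4778 − 39.3 = 2.1778, i.e. 2.18 to two decimal places.
The excellent type prefers to separate.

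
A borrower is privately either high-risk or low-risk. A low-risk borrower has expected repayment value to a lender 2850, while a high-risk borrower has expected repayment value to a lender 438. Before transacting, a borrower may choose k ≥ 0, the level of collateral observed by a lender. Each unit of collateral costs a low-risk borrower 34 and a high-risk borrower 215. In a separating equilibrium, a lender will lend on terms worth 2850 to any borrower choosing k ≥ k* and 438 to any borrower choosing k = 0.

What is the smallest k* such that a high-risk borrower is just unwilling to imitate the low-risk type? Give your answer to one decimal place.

11.2

A high-risk borrower choosing k = 0 receives 438.
Imitating at k* instead would pay 2850 at cost 215·k*, netting 2850 − 215·k*.
Indifference: 438 = 2850 − 215·k*, so k* = (2850 − 438) / 215 ≈ 11.2.
This is the high-risk type's binding incentive-compatibility constraint; any k ≥ 11.2 sustains separation on that side.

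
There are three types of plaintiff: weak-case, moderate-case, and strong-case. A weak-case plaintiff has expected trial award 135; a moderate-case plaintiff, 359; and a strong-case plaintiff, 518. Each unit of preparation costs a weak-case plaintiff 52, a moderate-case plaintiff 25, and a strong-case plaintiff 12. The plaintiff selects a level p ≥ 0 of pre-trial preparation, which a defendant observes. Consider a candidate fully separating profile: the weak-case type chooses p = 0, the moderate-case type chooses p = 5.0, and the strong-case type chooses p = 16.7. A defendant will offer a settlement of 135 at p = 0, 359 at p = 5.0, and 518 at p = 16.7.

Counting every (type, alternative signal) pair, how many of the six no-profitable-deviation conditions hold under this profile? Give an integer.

6

Strong-case (own payoff 518 − 12×16.7 = 317.6): to p=0 gives 135 → no gain ✓; to p=5.0 gives 359 − 12×5.0 = 299 → no gain ✓.
Moderate-case (own payoff 359 − 25×5.0 = 234): to p=0 gives 135 → no gain ✓; to p=16.7 gives 518 − 25×16.7 = 100.5 → no gain ✓.
Weak-case (own payoff 135): to p=5.0 gives 359 − 52×5.0 = 99 → no gain ✓; to p=16.7 gives 518 − 52×16.7 = -350.4 → no gain ✓.
6 of the 6 constraints hold; this profile is a separating equilibrium.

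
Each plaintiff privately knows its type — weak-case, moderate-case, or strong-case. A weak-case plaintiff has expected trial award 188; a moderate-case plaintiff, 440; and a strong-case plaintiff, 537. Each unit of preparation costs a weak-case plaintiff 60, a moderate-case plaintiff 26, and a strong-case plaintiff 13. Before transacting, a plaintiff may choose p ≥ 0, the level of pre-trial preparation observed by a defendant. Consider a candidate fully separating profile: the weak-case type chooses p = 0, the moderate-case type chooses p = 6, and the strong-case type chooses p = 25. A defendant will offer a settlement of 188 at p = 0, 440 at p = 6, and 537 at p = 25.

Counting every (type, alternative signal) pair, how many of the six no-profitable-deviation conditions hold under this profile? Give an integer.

5

Moderate-case (own payoff 440 − 26×6 = 284): to p=0 gives 188 → no gain ✓; to p=25 gives 537 − 26×25 = -113 → no gain ✓.
Weak-case (own payoff 188): to p=6 gives 440 − 60×6 = 80 → no gain ✓; to p=25 gives 537 − 60×25 = -963 → no gain ✓.
Strong-case (own payoff 537 − 13×25 = 212): to p=0 gives 188 → no gain ✓; to p=6 gives 440 − 13×6 = 362 → profitable ✗.
5 of the 6 constraints hold; not an equilibrium.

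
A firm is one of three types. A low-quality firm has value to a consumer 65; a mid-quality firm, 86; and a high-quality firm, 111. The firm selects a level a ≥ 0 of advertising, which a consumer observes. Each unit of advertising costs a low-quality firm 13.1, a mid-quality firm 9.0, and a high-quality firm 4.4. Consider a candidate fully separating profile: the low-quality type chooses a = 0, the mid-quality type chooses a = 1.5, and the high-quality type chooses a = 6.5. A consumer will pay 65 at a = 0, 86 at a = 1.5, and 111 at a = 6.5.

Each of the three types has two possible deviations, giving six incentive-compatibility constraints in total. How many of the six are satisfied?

High-quality (own payoff 111 − 4.4×6.5 = 82.4): to a=0 gives 65 → no gain ✓; to a=1.5 gives 86 − 4.4×1.5 = 79.4 → no gain ✓.
Mid-quality (own payoff 86 − 9.0×1.5 = 72.5): to a=0 gives 65 → no gain ✓; to a=6.5 gives 111 − 9.0×6.5 = 52.5 → no gain ✓.
Low-quality (own payoff 65): to a=1.5 gives 86 − 13.1×1.5 = 66.35 → profitable ✗; to a=6.5 gives 111 − 13.1×6.5 = 25.85 → no gain ✓.
5 of the 6 constraints hold; not an equilibrium.

5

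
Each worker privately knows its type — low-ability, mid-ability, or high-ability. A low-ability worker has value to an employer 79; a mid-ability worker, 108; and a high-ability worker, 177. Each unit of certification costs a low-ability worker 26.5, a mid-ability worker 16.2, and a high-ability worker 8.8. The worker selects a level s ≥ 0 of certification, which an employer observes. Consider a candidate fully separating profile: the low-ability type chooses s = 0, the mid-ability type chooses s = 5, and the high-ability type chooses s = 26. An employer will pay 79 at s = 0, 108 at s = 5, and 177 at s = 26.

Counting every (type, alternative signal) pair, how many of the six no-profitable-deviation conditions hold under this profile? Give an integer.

3

Low-ability (own payoff 79): to s=5 gives 108 − 26.5×5 = -24.5 → no gain ✓; to s=26 gives 177 − 26.5×26 = -512 → no gain ✓.
Mid-ability (own payoff 108 − 16.2×5 = 27): to s=0 gives 79 → profitable ✗; to s=26 gives 177 − 16.2×26 = -244.2 → no gain ✓.
High-ability (own payoff 177 − 8.8×26 = -51.8): to s=0 gives 79 → profitable ✗; to s=5 gives 108 − 8.8×5 = 64 → profitable ✗.
3 of the 6 constraints hold; not an equilibrium.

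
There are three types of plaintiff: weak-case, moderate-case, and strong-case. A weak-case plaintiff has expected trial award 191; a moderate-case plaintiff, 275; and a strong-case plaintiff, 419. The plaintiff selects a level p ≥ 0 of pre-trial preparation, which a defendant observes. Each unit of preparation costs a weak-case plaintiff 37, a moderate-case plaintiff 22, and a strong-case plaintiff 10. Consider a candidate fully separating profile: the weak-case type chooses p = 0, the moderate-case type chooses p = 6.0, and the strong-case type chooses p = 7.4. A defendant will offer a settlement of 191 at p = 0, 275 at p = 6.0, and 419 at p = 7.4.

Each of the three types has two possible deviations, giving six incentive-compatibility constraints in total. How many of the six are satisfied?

Moderate-case (own payoff 275 − 22×6.0 = 143): to p=0 gives 191 → profitable ✗; to p=7.4 gives 419 − 22×7.4 = 256.2 → profitable ✗.
Strong-case (own payoff 419 − 10×7.4 = 345): to p=0 gives 191 → no gain ✓; to p=6.0 gives 275 − 10×6.0 = 215 → no gain ✓.
Weak-case (own payoff 191): to p=6.0 gives 275 − 37×6.0 = 53 → no gain ✓; to p=7.4 gives 419 − 37×7.4 = 145.2 → no gain ✓.
4 of the 6 constraints hold; not an equilibrium.

4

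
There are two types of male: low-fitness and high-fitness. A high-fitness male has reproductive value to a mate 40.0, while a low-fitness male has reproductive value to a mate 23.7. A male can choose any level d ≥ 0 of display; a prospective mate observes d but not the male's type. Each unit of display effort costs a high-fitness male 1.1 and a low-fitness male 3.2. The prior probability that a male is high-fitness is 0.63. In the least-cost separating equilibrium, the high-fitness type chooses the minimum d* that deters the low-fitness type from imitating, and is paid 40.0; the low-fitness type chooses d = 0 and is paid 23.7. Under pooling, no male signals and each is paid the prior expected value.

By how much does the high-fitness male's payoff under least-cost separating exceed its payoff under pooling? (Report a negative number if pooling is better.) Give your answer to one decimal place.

0.4

Least-cost separating signal: d* solves 23.7 = 40.0 − 3.2·d*, so d* = (40.0 − 23.7)/3.2 ≈ 5.0938.
High-fitness type's separating payoff: 40.0 − 1.1 × d* = 40.0 − 1.1 × (40.0 − 23.7)/3.2 = 40.0 − 17.93/3.2 ≈ 34.397.
Pooling payoff: 0.63 × 40.0 + 0.37 × 23.7 = 33.969.
Difference: 34.397 − 33.969 = 0.428, i.e. 0.4 to one decimal place.
The high-fitness type prefers to separate.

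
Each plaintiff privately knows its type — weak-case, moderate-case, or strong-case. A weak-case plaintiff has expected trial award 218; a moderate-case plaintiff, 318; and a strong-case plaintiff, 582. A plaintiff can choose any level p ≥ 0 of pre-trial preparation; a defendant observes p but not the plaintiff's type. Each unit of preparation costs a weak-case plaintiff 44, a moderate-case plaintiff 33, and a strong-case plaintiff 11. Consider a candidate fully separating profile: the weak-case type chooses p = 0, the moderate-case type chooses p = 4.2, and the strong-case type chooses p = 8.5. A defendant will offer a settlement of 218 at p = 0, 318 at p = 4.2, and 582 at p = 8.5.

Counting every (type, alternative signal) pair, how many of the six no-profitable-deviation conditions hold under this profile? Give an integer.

4

Strong-case (own payoff 582 − 11×8.5 = 488.5): to p=0 gives 218 → no gain ✓; to p=4.2 gives 318 − 11×4.2 = 271.8 → no gain ✓.
Moderate-case (own payoff 318 − 33×4.2 = 179.4): to p=0 gives 218 → profitable ✗; to p=8.5 gives 582 − 33×8.5 = 301.5 → profitable ✗.
Weak-case (own payoff 218): to p=4.2 gives 318 − 44×4.2 = 133.2 → no gain ✓; to p=8.5 gives 582 − 44×8.5 = 208 → no gain ✓.
4 of the 6 constraints hold; not an equilibrium.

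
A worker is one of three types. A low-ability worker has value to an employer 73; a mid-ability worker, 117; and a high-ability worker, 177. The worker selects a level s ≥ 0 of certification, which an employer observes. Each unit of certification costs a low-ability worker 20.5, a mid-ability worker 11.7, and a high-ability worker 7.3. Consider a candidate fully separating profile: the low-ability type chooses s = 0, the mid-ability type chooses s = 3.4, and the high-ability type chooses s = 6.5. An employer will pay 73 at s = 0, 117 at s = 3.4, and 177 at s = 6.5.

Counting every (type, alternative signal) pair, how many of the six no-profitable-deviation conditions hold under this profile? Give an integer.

Mid-ability (own payoff 117 − 11.7×3.4 = 77.22): to s=0 gives 73 → no gain ✓; to s=6.5 gives 177 − 11.7×6.5 = 100.95 → profitable ✗.
Low-ability (own payoff 73): to s=3.4 gives 117 − 20.5×3.4 = 47.3 → no gain ✓; to s=6.5 gives 177 − 20.5×6.5 = 43.75 → no gain ✓.
High-ability (own payoff 177 − 7.3×6.5 = 129.55): to s=0 gives 73 → no gain ✓; to s=3.4 gives 117 − 7.3×3.4 = 92.18 → no gain ✓.
5 of the 6 constraints hold; not an equilibrium.

5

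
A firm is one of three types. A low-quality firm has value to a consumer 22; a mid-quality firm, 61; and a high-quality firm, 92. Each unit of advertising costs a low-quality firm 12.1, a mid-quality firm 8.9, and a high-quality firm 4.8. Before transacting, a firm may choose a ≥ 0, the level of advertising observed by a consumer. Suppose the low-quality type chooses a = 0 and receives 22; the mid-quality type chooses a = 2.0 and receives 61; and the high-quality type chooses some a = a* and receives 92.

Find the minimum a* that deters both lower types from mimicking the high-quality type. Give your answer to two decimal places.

5.79

Low-quality type (on-path payoff 22) won't mimic when 22 ≥ 92 − 12.1·a*, i.e. a* ≥ 5.79.
Mid-quality type (on-path payoff 61 − 8.9×2.0 = 43.2) won't mimic when 43.2 ≥ 92 − 8.9·a*, i.e. a* ≥ 5.48.
Both must hold, so a* = max(5.79, 5.48) = 5.79. The low-quality type's constraint binds.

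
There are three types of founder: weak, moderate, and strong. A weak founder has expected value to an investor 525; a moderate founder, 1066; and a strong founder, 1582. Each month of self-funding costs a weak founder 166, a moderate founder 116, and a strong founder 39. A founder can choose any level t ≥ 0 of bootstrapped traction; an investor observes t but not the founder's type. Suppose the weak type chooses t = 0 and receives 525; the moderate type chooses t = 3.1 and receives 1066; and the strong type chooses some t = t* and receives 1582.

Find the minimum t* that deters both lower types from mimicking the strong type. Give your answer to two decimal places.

7.55

Weak type (on-path payoff 525) won't mimic when 525 ≥ 1582 − 166·t*, i.e. t* ≥ 6.37.
Moderate type (on-path payoff 1066 − 116×3.1 = 706.4) won't mimic when 706.4 ≥ 1582 − 116·t*, i.e. t* ≥ 7.55.
Both must hold, so t* = max(6.37, 7.55) = 7.55. The moderate type's constraint binds.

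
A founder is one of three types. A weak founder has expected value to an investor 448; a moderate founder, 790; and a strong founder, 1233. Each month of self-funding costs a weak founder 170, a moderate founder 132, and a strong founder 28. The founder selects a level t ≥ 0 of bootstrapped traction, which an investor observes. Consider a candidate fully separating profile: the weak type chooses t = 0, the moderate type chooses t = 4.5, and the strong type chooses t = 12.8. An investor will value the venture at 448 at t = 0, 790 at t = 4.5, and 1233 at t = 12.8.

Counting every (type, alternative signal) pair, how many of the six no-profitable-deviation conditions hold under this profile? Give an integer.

Strong (own payoff 1233 − 28×12.8 = 874.6): to t=0 gives 448 → no gain ✓; to t=4.5 gives 790 − 28×4.5 = 664 → no gain ✓.
Moderate (own payoff 790 − 132×4.5 = 196): to t=0 gives 448 → profitable ✗; to t=12.8 gives 1233 − 132×12.8 = -456.6 → no gain ✓.
Weak (own payoff 448): to t=4.5 gives 790 − 170×4.5 = 25 → no gain ✓; to t=12.8 gives 1233 − 170×12.8 = -943 → no gain ✓.
5 of the 6 constraints hold; not an equilibrium.

5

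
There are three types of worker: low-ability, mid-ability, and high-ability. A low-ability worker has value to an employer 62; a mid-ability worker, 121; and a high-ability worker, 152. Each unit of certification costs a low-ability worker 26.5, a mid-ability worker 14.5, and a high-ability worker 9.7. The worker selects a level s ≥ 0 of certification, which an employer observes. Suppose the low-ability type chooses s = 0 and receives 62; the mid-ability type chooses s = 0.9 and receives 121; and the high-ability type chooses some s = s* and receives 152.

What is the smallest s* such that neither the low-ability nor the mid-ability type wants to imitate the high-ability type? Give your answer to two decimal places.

Low-ability type (on-path payoff 62) won't mimic when 62 ≥ 152 − 26.5·s*, i.e. s* ≥ 3.40.
Mid-ability type (on-path payoff 121 − 14.5×0.9 = 107.95) won't mimic when 107.95 ≥ 152 − 14.5·s*, i.e. s* ≥ 3.04.
Both must hold, so s* = max(3.40, 3.04) = 3.40. The low-ability type's constraint binds.

3.40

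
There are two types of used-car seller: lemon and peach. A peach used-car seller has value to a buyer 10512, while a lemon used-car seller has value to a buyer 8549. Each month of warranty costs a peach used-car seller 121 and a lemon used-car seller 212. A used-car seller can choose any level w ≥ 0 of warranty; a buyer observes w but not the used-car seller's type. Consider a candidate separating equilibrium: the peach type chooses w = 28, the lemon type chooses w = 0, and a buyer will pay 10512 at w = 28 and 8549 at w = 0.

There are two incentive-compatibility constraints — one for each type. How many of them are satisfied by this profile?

Peach type: signal → 10512 − 121 × 28 = 7124; deviate to 0 → 8549. IC fails (7124 < 8549).
Lemon type: stay at 0 → 8549; mimic → 10512 − 212 × 28 = 4576. IC holds (8549 ≥ 4576).
1 of 2 constraints hold, so this profile is not an equilibrium.

1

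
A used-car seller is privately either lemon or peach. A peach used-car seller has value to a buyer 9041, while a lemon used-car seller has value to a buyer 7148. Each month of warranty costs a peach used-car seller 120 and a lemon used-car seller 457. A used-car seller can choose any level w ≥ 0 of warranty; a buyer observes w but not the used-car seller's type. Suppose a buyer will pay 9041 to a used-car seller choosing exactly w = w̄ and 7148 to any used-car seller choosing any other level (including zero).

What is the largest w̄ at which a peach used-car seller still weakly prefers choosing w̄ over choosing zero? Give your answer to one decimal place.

15.8

Choosing w̄ yields the peach type 9041 − 120·w̄; choosing zero yields 7148.
The peach type is indifferent at 9041 − 120·w̄ = 7148, i.e. w̄ = (9041 − 7148) / 120 ≈ 15.8.
For any w̄ above 15.8 the peach type would rather pool at zero, so separation collapses.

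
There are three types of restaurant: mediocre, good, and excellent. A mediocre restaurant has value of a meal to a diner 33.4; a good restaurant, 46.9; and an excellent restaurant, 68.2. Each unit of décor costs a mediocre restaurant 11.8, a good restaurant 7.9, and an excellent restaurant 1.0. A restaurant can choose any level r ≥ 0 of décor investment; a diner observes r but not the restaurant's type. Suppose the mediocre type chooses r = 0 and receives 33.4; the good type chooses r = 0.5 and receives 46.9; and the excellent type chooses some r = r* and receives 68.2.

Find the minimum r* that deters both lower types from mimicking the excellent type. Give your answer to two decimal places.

Good type (on-path payoff 46.9 − 7.9×0.5 = 42.95) won't mimic when 42.95 ≥ 68.2 − 7.9·r*, i.e. r* ≥ 3.20.
Mediocre type (on-path payoff 33.4) won't mimic when 33.4 ≥ 68.2 − 11.8·r*, i.e. r* ≥ 2.95.
Both must hold, so r* = max(2.95, 3.20) = 3.20. The good type's constraint binds.

3.20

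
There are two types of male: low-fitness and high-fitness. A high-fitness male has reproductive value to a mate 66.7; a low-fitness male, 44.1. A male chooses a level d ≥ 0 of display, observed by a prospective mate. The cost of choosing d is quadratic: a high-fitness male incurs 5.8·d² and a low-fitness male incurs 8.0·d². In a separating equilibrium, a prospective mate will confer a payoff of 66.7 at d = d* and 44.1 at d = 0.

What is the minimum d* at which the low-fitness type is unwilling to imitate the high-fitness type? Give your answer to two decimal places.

The low-fitness type at d = 0 receives 44.1; imitating at d* yields 66.7 − 8.0·d*².
Indifference: 44.1 = 66.7 − 8.0·d*², so d*² = (66.7 − 44.1) / 8.0 = 2.825.
d* = √2.825 ≈ 1.68.

1.68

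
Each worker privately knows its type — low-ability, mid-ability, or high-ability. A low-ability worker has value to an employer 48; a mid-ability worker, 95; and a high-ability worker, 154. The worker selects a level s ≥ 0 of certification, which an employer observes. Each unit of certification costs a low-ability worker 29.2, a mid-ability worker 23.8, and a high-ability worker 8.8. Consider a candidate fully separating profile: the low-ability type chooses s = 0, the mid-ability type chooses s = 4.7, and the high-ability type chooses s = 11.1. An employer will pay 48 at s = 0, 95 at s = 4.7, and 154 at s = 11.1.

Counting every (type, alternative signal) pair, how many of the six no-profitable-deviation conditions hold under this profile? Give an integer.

High-ability (own payoff 154 − 8.8×11.1 = 56.32): to s=0 gives 48 → no gain ✓; to s=4.7 gives 95 − 8.8×4.7 = 53.64 → no gain ✓.
Mid-ability (own payoff 95 − 23.8×4.7 = -16.86): to s=0 gives 48 → profitable ✗; to s=11.1 gives 154 − 23.8×11.1 = -110.18 → no gain ✓.
Low-ability (own payoff 48): to s=4.7 gives 95 − 29.2×4.7 = -42.24 → no gain ✓; to s=11.1 gives 154 − 29.2×11.1 = -170.12 → no gain ✓.
5 of the 6 constraints hold; not an equilibrium.

5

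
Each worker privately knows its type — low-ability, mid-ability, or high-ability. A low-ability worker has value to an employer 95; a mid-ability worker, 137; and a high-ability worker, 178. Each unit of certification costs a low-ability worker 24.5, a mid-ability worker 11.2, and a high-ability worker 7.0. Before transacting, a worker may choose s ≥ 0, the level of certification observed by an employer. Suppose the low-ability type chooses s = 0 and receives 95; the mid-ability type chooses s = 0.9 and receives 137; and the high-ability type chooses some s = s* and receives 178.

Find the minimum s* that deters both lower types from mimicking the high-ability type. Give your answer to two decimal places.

Mid-ability type (on-path payoff 137 − 11.2×0.9 = 126.92) won't mimic when 126.92 ≥ 178 − 11.2·s*, i.e. s* ≥ 4.56.
Low-ability type (on-path payoff 95) won't mimic when 95 ≥ 178 − 24.5·s*, i.e. s* ≥ 3.39.
Both must hold, so s* = max(3.39, 4.56) = 4.56. The mid-ability type's constraint binds.

4.56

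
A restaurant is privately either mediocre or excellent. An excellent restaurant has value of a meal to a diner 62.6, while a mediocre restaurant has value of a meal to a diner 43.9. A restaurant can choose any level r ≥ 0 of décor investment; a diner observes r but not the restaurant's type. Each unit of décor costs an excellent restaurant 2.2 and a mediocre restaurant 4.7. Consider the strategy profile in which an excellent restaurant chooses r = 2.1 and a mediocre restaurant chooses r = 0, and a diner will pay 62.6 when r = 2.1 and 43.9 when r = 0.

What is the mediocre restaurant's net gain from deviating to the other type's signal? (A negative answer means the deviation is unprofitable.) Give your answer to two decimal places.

8.83

Playing r = 0 the mediocre restaurant receives 43.9.
Deviating to r = 2.1 brings payment 62.6 at cost 4.7 × 2.1 = 9.87, netting 52.73.
Gain from deviating: 52.73 − 43.9 = 8.83.
The gain is positive, so the mediocre type's incentive-compatibility constraint is violated — this profile is not a separating equilibrium.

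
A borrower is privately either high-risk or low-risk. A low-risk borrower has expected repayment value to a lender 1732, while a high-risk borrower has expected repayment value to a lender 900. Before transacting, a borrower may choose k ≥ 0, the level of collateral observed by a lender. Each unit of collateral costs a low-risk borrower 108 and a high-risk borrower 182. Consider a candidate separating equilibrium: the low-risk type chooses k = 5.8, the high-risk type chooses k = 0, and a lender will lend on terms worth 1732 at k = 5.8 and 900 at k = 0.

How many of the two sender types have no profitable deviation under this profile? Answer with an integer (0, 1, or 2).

High-risk type: stay at 0 → 900; mimic → 1732 − 182 × 5.8 = 676.4. IC holds (900 ≥ 676.4).
Low-risk type: signal → 1732 − 108 × 5.8 = 1105.6; deviate to 0 → 900. IC holds (1105.6 ≥ 900).
2 of 2 constraints hold, so this is a separating equilibrium.

2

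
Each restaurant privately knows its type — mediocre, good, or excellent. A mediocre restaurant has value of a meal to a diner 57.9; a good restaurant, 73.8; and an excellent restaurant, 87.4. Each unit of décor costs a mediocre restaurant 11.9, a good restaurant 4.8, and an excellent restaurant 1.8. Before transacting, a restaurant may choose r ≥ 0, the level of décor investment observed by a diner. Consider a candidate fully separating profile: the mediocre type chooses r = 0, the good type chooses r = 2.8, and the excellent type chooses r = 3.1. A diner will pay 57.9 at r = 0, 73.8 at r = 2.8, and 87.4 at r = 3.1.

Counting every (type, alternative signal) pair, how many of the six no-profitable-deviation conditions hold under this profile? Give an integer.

5

Excellent (own payoff 87.4 − 1.8×3.1 = 81.82): to r=0 gives 57.9 → no gain ✓; to r=2.8 gives 73.8 − 1.8×2.8 = 68.76 → no gain ✓.
Mediocre (own payoff 57.9): to r=2.8 gives 73.8 − 11.9×2.8 = 40.48 → no gain ✓; to r=3.1 gives 87.4 − 11.9×3.1 = 50.51 → no gain ✓.
Good (own payoff 73.8 − 4.8×2.8 = 60.36): to r=0 gives 57.9 → no gain ✓; to r=3.1 gives 87.4 − 4.8×3.1 = 72.52 → profitable ✗.
5 of the 6 constraints hold; not an equilibrium.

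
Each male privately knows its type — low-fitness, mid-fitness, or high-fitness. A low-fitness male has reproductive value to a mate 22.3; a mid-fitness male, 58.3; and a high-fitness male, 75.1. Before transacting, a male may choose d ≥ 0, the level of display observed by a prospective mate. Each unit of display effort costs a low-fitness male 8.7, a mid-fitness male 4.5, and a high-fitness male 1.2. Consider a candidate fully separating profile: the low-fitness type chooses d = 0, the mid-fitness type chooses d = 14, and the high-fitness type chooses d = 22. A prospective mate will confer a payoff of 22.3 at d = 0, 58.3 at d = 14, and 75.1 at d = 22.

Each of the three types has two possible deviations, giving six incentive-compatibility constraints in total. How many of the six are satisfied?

Low-fitness (own payoff 22.3): to d=14 gives 58.3 − 8.7×14 = -63.5 → no gain ✓; to d=22 gives 75.1 − 8.7×22 = -116.3 → no gain ✓.
High-fitness (own payoff 75.1 − 1.2×22 = 48.7): to d=0 gives 22.3 → no gain ✓; to d=14 gives 58.3 − 1.2×14 = 41.5 → no gain ✓.
Mid-fitness (own payoff 58.3 − 4.5×14 = -4.7): to d=0 gives 22.3 → profitable ✗; to d=22 gives 75.1 − 4.5×22 = -23.9 → no gain ✓.
5 of the 6 constraints hold; not an equilibrium.

5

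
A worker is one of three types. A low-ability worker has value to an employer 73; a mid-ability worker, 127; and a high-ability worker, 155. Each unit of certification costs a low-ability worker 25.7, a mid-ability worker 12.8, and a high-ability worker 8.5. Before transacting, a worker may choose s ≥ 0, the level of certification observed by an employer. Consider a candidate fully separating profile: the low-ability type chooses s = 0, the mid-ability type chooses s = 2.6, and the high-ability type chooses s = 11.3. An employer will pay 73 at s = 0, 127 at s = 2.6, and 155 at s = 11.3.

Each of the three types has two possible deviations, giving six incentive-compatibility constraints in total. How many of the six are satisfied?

4

Mid-ability (own payoff 127 − 12.8×2.6 = 93.72): to s=0 gives 73 → no gain ✓; to s=11.3 gives 155 − 12.8×11.3 = 10.36 → no gain ✓.
Low-ability (own payoff 73): to s=2.6 gives 127 − 25.7×2.6 = 60.18 → no gain ✓; to s=11.3 gives 155 − 25.7×11.3 = -135.41 → no gain ✓.
High-ability (own payoff 155 − 8.5×11.3 = 58.95): to s=0 gives 73 → profitable ✗; to s=2.6 gives 127 − 8.5×2.6 = 104.9 → profitable ✗.
4 of the 6 constraints hold; not an equilibrium.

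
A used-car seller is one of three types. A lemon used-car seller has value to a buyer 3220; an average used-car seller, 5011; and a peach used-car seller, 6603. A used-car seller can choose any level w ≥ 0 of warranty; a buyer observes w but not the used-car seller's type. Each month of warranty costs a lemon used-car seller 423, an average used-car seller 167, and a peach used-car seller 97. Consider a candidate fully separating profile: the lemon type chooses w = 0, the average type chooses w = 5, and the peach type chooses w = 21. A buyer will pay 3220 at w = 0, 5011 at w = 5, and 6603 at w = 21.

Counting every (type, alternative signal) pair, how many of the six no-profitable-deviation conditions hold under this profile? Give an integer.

Lemon (own payoff 3220): to w=5 gives 5011 − 423×5 = 2896 → no gain ✓; to w=21 gives 6603 − 423×21 = -2280 → no gain ✓.
Peach (own payoff 6603 − 97×21 = 4566): to w=0 gives 3220 → no gain ✓; to w=5 gives 5011 − 97×5 = 4526 → no gain ✓.
Average (own payoff 5011 − 167×5 = 4176): to w=0 gives 3220 → no gain ✓; to w=21 gives 6603 − 167×21 = 3096 → no gain ✓.
6 of the 6 constraints hold; this profile is a separating equilibrium.

6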